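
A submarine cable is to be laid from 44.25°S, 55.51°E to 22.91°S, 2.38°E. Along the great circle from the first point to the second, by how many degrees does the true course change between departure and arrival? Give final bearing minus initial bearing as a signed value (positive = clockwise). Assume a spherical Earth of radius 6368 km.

Initial bearing θ₁ = atan2(sin Δλ cos φ₂, cos φ₁ sin φ₂ − sin φ₁ cos φ₂ cos Δλ) = 278.25°
Final bearing θ₂ = (initial bearing from the destination back to the start) + 180° = 309.68°
Δθ = θ₂ − θ₁ = +31.4°

+31.4°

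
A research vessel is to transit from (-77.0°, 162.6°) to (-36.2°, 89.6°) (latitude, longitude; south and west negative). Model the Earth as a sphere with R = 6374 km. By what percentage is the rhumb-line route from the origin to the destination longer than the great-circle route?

Great circle: σ = 0.8911 rad → d_gc = Rσ = 5680.0 km
Rhumb: Δφ = +0.7121, Δλ = -1.2741, Δψ = +1.4935, q = Δφ/Δψ = 0.4768 → d_rh = R√(Δφ²+q²Δλ²) = 5966.1 km
Excess = (5966.1 − 5680.0) / 5680.0 = 286.1 / 5680.0 = 5.04% ≈ 5.0%

5.0%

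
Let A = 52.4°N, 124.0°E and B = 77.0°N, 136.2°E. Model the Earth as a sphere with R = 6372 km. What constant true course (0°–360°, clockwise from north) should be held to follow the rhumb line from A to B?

Δψ = ln[tan(π/4+φ₂/2)/tan(π/4+φ₁/2)] = +1.0946
Δλ = +0.2129 rad (taken the short way round)
course = atan2(Δλ, Δψ) = 11.01°

11.0°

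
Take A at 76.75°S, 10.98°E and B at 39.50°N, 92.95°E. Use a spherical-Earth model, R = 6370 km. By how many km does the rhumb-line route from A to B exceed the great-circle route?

346 km

Great circle: cos σ = sin φ₁ sin φ₂ + cos φ₁ cos φ₂ cos Δλ,  σ = 2.2074 rad → d_gc = 14060.9 km
Rhumb line: Δψ = +2.9045, q = Δφ/Δψ = 0.6986, d_rh = R√(Δφ²+q²Δλ²) = 14407.2 km
Excess = 14407.2 − 14060.9 = 346.3 ≈ 346 km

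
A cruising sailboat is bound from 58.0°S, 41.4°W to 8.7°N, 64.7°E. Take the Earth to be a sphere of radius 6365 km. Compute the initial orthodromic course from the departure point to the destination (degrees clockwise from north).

N = sin Δλ·cos φ₂ = +0.9497;  D = cos φ₁ sin φ₂ − sin φ₁ cos φ₂ cos Δλ = -0.1523
initial course = atan2(N, D) = 99.11°

99.1°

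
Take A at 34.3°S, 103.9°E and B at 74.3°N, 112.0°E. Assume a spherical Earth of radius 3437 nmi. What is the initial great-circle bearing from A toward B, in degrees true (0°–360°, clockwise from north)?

N = sin Δλ·cos φ₂ = +0.0381;  D = cos φ₁ sin φ₂ − sin φ₁ cos φ₂ cos Δλ = +0.9462
initial course = atan2(N, D) = 2.31°

2.3°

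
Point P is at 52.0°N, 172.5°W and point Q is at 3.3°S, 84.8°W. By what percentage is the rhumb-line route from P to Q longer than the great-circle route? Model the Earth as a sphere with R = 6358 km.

Great circle: σ = 1.5915 rad → d_gc = Rσ = 10118.7 km
Rhumb: Δφ = -0.9652, Δλ = +1.5307, Δψ = -1.1238, q = Δφ/Δψ = 0.8589 → d_rh = R√(Δφ²+q²Δλ²) = 10369.1 km
Excess = (10369.1 − 10118.7) / 10118.7 = 250.4 / 10118.7 = 2.47% ≈ 2.5%

2.5%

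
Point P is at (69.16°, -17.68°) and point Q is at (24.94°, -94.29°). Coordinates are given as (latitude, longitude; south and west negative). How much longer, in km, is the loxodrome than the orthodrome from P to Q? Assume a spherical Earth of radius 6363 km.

320 km

Great circle: cos σ = sin φ₁ sin φ₂ + cos φ₁ cos φ₂ cos Δλ,  σ = 1.0829 rad → d_gc = 6890.4 km
Rhumb line: Δψ = -1.2437, q = Δφ/Δψ = 0.6206, d_rh = R√(Δφ²+q²Δλ²) = 7210.6 km
Excess = 7210.6 − 6890.4 = 320.2 ≈ 320 km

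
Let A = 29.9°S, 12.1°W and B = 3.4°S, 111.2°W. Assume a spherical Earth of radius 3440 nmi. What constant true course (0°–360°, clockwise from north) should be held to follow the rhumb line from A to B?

Δψ = ln[tan(π/4+φ₂/2)/tan(π/4+φ₁/2)] = +0.4879
Δλ = -1.7296 rad (taken the short way round)
course = atan2(Δλ, Δψ) = 285.75°

285.8°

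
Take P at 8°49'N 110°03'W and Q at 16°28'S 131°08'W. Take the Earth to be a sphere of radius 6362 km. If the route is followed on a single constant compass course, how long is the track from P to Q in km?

3640 km

Rhumb course C = atan2(Δλ, Δψ) with Δψ = ln[tan(π/4+φ₂/2)/tan(π/4+φ₁/2)] = -0.4459, Δλ = -0.3680 → C = 219.53°
d = R·|Δφ| / |cos C| = 6362·0.44128 / 0.77130 = 3640 km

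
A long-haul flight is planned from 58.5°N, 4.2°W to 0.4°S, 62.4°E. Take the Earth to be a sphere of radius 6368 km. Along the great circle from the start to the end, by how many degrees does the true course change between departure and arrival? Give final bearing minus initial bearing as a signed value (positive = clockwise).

+40.2°

At departure: θ₁ = atan2(sin Δλ cos φ₂, cos φ₁ sin φ₂ − sin φ₁ cos φ₂ cos Δλ) = 110.45°
At arrival: θ₂ = atan2(sin Δλ cos φ₁, −cos φ₂ sin φ₁ + sin φ₂ cos φ₁ cos Δλ) = 150.69°
Δθ = θ₂ − θ₁ = +40.2°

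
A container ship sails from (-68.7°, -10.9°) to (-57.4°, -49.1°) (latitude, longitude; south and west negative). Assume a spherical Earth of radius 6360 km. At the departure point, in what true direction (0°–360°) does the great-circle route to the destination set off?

284.9°

N = sin Δλ·cos φ₂ = -0.3332;  D = cos φ₁ sin φ₂ − sin φ₁ cos φ₂ cos Δλ = +0.0885
initial course = atan2(N, D) = 284.87°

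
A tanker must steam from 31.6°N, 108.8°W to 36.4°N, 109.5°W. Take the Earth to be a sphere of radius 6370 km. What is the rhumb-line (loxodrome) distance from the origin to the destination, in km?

Rhumb course C = atan2(Δλ, Δψ) with Δψ = ln[tan(π/4+φ₂/2)/tan(π/4+φ₁/2)] = +0.1011, Δλ = -0.0122 → C = 353.11°
d = R·|Δφ| / |cos C| = 6370·0.08378 / 0.99278 = 538 km

538 km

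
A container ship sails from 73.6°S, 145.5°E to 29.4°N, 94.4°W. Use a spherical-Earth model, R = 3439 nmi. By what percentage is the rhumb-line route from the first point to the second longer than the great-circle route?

6.7%

Great circle: σ = 2.2072 rad → d_gc = Rσ = 7590.5 nmi
Rhumb: Δφ = +1.7977, Δλ = +2.0961, Δψ = +2.4745, q = Δφ/Δψ = 0.7265 → d_rh = R√(Δφ²+q²Δλ²) = 8102.2 nmi
Excess = (8102.2 − 7590.5) / 7590.5 = 511.7 / 7590.5 = 6.74% ≈ 6.7%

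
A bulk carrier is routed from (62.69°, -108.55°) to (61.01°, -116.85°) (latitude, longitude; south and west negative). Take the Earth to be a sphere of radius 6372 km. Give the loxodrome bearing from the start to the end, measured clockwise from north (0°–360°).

246.8°

Δψ = ln[tan(π/4+φ₂/2)/tan(π/4+φ₁/2)] = -0.0622
Δλ = -0.1449 rad (taken the short way round)
course = atan2(Δλ, Δψ) = 246.77°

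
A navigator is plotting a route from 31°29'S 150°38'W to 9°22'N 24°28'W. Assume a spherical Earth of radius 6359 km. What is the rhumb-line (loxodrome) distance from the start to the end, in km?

14170 km

Δψ = ln[tan(π/4+φ₂/2)/tan(π/4+φ₁/2)] = +0.7436;  Δφ = +0.7130 rad,  Δλ = +2.2020 rad
q = Δφ/Δψ = 0.9588
d = R·√(Δφ² + q²Δλ²) = 6359·2.22833 = 14170 km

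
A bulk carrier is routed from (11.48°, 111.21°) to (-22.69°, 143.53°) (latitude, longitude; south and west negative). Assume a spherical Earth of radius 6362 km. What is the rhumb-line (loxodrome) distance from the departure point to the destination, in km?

5174 km

Δψ = ln[tan(π/4+φ₂/2)/tan(π/4+φ₁/2)] = -0.6085;  Δφ = -0.5964 rad,  Δλ = +0.5641 rad
q = Δφ/Δψ = 0.9801
d = R·√(Δφ² + q²Δλ²) = 6362·0.81321 = 5174 km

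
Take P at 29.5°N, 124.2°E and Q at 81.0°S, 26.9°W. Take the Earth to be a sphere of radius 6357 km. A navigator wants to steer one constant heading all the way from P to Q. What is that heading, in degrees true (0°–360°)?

Δψ = ln[tan(π/4+φ₂/2)/tan(π/4+φ₁/2)] = -3.0813
Δλ = -2.6372 rad (taken the short way round)
course = atan2(Δλ, Δψ) = 220.56°

220.6°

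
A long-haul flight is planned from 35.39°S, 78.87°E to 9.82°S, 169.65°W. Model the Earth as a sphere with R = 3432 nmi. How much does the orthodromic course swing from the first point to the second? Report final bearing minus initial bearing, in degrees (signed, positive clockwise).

At departure: θ₁ = atan2(sin Δλ cos φ₂, cos φ₁ sin φ₂ − sin φ₁ cos φ₂ cos Δλ) = 110.78°
At arrival: θ₂ = atan2(sin Δλ cos φ₁, −cos φ₂ sin φ₁ + sin φ₂ cos φ₁ cos Δλ) = 50.67°
Δθ = θ₂ − θ₁ = -60.1°

-60.1°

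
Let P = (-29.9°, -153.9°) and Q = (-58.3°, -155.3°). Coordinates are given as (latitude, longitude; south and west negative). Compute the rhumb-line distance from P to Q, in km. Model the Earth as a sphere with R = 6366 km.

Δψ = ln[tan(π/4+φ₂/2)/tan(π/4+φ₁/2)] = -0.7118;  Δφ = -0.4957 rad,  Δλ = -0.0244 rad
q = Δφ/Δψ = 0.6964
d = R·√(Δφ² + q²Δλ²) = 6366·0.49597 = 3157 km

3157 km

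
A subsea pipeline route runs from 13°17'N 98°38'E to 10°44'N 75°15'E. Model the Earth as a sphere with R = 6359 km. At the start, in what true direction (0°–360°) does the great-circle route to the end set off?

N = sin Δλ·cos φ₂ = -0.3899;  D = cos φ₁ sin φ₂ − sin φ₁ cos φ₂ cos Δλ = -0.0260
initial course = atan2(N, D) = 266.19°

266.2°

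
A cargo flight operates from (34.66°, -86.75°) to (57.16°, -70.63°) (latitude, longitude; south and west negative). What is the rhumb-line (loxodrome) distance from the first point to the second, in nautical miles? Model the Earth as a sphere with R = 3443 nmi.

1505 nmi

Rhumb course C = atan2(Δλ, Δψ) with Δψ = ln[tan(π/4+φ₂/2)/tan(π/4+φ₁/2)] = +0.5762, Δλ = +0.2813 → C = 26.03°
d = R·|Δφ| / |cos C| = 3443·0.39270 / 0.89860 = 1505 nmi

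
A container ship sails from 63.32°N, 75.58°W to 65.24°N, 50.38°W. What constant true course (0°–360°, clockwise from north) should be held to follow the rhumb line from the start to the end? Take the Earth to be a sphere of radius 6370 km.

80.0°

Meridional parts: M(φ₁)=+1.4392, M(φ₂)=+1.5164 → ΔM = +0.0773;  Δλ = +0.4398 rad
tan C = Δλ / ΔM = +5.6933 → C = 80.04°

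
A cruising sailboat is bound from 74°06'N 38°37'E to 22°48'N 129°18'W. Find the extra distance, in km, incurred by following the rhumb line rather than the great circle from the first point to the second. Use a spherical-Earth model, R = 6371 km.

2937 km

Great circle: cos σ = sin φ₁ sin φ₂ + cos φ₁ cos φ₂ cos Δλ,  σ = 1.4447 rad → d_gc = 9204.4 km
Rhumb line: Δψ = -1.5597, q = Δφ/Δψ = 0.5740, d_rh = R√(Δφ²+q²Δλ²) = 12141.6 km
Excess = 12141.6 − 9204.4 = 2937.2 ≈ 2937 km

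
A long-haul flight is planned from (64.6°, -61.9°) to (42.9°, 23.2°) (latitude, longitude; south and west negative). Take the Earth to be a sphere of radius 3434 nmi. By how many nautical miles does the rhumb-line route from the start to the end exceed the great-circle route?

203 nmi

Great circle: cos σ = sin φ₁ sin φ₂ + cos φ₁ cos φ₂ cos Δλ,  σ = 0.8740 rad → d_gc = 3001.3 nmi
Rhumb line: Δψ = -0.6596, q = Δφ/Δψ = 0.5742, d_rh = R√(Δφ²+q²Δλ²) = 3204.4 nmi
Excess = 3204.4 − 3001.3 = 203.1 ≈ 203 nmi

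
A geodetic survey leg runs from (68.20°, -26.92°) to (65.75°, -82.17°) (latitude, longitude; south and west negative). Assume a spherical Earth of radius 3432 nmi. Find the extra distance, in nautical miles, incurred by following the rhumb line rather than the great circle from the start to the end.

Great circle: cos σ = sin φ₁ sin φ₂ + cos φ₁ cos φ₂ cos Δλ,  σ = 0.3667 rad → d_gc = 1258.7 nmi
Rhumb line: Δψ = -0.1094, q = Δφ/Δψ = 0.3908, d_rh = R√(Δφ²+q²Δλ²) = 1301.5 nmi
Excess = 1301.5 − 1258.7 = 42.8 ≈ 43 nmi

43 nmi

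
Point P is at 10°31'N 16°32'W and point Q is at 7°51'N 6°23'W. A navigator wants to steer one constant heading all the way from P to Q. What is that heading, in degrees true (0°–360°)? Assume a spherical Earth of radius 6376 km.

104.9°

Meridional parts: M(φ₁)=+0.1846, M(φ₂)=+0.1374 → ΔM = -0.0472;  Δλ = +0.1772 rad
tan C = Δλ / ΔM = -3.7571 → C = 104.90°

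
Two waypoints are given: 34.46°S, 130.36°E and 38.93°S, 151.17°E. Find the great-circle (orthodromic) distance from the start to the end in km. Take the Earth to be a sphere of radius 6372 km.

cos σ = sin φ₁ sin φ₂ + cos φ₁ cos φ₂ cos Δλ
      = sin(-34.46°)sin(-38.93°) + cos(-34.46°)cos(-38.93°)cos(20.81°) = 0.9551
σ = 17.232° → d = Rσ = 6372·0.30075 = 1916 km

1916 km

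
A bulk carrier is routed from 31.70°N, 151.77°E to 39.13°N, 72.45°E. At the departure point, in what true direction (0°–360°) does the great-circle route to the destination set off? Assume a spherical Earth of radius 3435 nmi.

301.2°

N = sin Δλ·cos φ₂ = -0.7623;  D = cos φ₁ sin φ₂ − sin φ₁ cos φ₂ cos Δλ = +0.4614
initial course = atan2(N, D) = 301.19°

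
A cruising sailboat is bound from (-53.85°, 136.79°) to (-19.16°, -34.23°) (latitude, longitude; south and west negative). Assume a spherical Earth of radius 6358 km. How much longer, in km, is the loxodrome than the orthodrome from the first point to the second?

Great circle: cos σ = sin φ₁ sin φ₂ + cos φ₁ cos φ₂ cos Δλ,  σ = 1.8602 rad → d_gc = 11827.1 km
Rhumb line: Δψ = +0.7789, q = Δφ/Δψ = 0.7773, d_rh = R√(Δφ²+q²Δλ²) = 15245.5 km
Excess = 15245.5 − 11827.1 = 3418.4 ≈ 3418 km

3418 km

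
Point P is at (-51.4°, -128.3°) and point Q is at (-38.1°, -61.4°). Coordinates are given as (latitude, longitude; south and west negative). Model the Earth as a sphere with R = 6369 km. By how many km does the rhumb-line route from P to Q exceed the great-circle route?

Great circle: cos σ = sin φ₁ sin φ₂ + cos φ₁ cos φ₂ cos Δλ,  σ = 0.8300 rad → d_gc = 5286.5 km
Rhumb line: Δψ = +0.3291, q = Δφ/Δψ = 0.7054, d_rh = R√(Δφ²+q²Δλ²) = 5450.3 km
Excess = 5450.3 − 5286.5 = 163.8 ≈ 164 km

164 km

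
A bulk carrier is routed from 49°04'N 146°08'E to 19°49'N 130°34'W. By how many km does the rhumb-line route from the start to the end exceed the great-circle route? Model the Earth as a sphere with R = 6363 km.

Great circle: cos σ = sin φ₁ sin φ₂ + cos φ₁ cos φ₂ cos Δλ,  σ = 1.2366 rad → d_gc = 7868.4 km
Rhumb line: Δψ = -0.6326, q = Δφ/Δψ = 0.8070, d_rh = R√(Δφ²+q²Δλ²) = 8141.5 km
Excess = 8141.5 − 7868.4 = 273.1 ≈ 273 km

273 km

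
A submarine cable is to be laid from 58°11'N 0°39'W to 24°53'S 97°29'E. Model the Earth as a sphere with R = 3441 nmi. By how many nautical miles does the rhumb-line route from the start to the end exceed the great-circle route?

Great circle: cos σ = sin φ₁ sin φ₂ + cos φ₁ cos φ₂ cos Δλ,  σ = 2.0100 rad → d_gc = 6916.4 nmi
Rhumb line: Δψ = -1.7038, q = Δφ/Δψ = 0.8509, d_rh = R√(Δφ²+q²Δλ²) = 7073.6 nmi
Excess = 7073.6 − 6916.4 = 157.2 ≈ 157 nmi

157 nmi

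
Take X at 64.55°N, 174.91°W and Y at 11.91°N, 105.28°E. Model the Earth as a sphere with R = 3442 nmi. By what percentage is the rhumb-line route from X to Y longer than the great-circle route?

3.9%

Great circle: σ = 1.3070 rad → d_gc = Rσ = 4498.7 nmi
Rhumb: Δφ = -0.9187, Δλ = -1.3929, Δψ = -1.2786, q = Δφ/Δψ = 0.7185 → d_rh = R√(Δφ²+q²Δλ²) = 4676.3 nmi
Excess = (4676.3 − 4498.7) / 4498.7 = 177.6 / 4498.7 = 3.948% ≈ 3.9%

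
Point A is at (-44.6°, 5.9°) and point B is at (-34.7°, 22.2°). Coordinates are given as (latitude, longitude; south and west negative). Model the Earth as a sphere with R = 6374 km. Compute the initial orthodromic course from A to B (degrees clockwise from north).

57.2°

N = sin Δλ·cos φ₂ = +0.2307;  D = cos φ₁ sin φ₂ − sin φ₁ cos φ₂ cos Δλ = +0.1487
initial course = atan2(N, D) = 57.20°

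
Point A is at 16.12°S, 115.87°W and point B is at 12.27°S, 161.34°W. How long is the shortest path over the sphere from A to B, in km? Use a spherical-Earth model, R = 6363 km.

4905 km

cos σ = sin φ₁ sin φ₂ + cos φ₁ cos φ₂ cos Δλ
      = sin(-16.12°)sin(-12.27°) + cos(-16.12°)cos(-12.27°)cos(-45.47°) = 0.7173
σ = 44.166° → d = Rσ = 6363·0.77084 = 4905 km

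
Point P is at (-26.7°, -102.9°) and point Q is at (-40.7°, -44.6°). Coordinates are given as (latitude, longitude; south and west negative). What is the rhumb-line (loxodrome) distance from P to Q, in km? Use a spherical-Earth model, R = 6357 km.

5577 km

Rhumb course C = atan2(Δλ, Δψ) with Δψ = ln[tan(π/4+φ₂/2)/tan(π/4+φ₁/2)] = -0.2951, Δλ = +1.0175 → C = 106.17°
d = R·|Δφ| / |cos C| = 6357·0.24435 / 0.27853 = 5577 km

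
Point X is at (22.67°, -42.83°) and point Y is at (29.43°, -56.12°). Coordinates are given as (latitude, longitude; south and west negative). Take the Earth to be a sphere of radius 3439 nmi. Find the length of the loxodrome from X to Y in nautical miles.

Rhumb course C = atan2(Δλ, Δψ) with Δψ = ln[tan(π/4+φ₂/2)/tan(π/4+φ₁/2)] = +0.1314, Δλ = -0.2320 → C = 299.54°
d = R·|Δφ| / |cos C| = 3439·0.11798 / 0.49301 = 823 nmi

823 nmi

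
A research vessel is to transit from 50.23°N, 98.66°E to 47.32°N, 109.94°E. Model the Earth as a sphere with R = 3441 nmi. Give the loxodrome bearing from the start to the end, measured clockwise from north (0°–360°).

Meridional parts: M(φ₁)=+1.0169, M(φ₂)=+0.9398 → ΔM = -0.0771;  Δλ = +0.1969 rad
tan C = Δλ / ΔM = -2.5536 → C = 111.39°

111.4°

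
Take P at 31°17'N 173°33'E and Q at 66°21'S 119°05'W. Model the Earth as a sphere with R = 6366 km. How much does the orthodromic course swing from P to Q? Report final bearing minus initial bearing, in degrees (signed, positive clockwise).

Initial bearing θ₁ = atan2(sin Δλ cos φ₂, cos φ₁ sin φ₂ − sin φ₁ cos φ₂ cos Δλ) = 156.78°
Final bearing θ₂ = (initial bearing from the destination back to the start) + 180° = 122.86°
Δθ = θ₂ − θ₁ = -33.9°

-33.9°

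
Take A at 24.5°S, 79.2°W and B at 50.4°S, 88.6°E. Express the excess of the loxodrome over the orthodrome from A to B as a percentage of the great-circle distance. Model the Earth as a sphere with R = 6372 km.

Great circle: σ = 1.8208 rad → d_gc = Rσ = 11602.1 km
Rhumb: Δφ = -0.4520, Δλ = +2.9287, Δψ = -0.5803, q = Δφ/Δψ = 0.7789 → d_rh = R√(Δφ²+q²Δλ²) = 14818.9 km
Excess = (14818.9 − 11602.1) / 11602.1 = 3216.8 / 11602.1 = 27.73% ≈ 27.7%

27.7%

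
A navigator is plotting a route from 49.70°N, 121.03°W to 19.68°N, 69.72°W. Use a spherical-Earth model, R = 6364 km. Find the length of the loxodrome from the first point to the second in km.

Rhumb course C = atan2(Δλ, Δψ) with Δψ = ln[tan(π/4+φ₂/2)/tan(π/4+φ₁/2)] = -0.6521, Δλ = +0.8955 → C = 126.06°
d = R·|Δφ| / |cos C| = 6364·0.52395 / 0.58866 = 5664 km

5664 km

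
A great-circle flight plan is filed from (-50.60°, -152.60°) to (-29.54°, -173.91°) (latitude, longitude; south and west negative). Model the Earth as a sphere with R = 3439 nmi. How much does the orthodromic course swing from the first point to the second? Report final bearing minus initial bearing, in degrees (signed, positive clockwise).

Initial bearing θ₁ = atan2(sin Δλ cos φ₂, cos φ₁ sin φ₂ − sin φ₁ cos φ₂ cos Δλ) = 314.75°
Final bearing θ₂ = (initial bearing from the destination back to the start) + 180° = 328.79°
Δθ = θ₂ − θ₁ = +14.0°

+14.0°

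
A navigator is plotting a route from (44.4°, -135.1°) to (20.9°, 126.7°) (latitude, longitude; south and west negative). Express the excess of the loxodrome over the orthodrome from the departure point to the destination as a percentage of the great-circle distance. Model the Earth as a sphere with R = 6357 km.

Great circle: σ = 1.4158 rad → d_gc = Rσ = 9000.1 km
Rhumb: Δφ = -0.4102, Δλ = -1.7139, Δψ = -0.4935, q = Δφ/Δψ = 0.8311 → d_rh = R√(Δφ²+q²Δλ²) = 9423.2 km
Excess = (9423.2 − 9000.1) / 9000.1 = 423.1 / 9000.1 = 4.70% ≈ 4.7%

4.7%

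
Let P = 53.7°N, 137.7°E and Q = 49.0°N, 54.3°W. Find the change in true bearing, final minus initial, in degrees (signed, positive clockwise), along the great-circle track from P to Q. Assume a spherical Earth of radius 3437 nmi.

+164.7°

At departure: θ₁ = atan2(sin Δλ cos φ₂, cos φ₁ sin φ₂ − sin φ₁ cos φ₂ cos Δλ) = 8.05°
At arrival: θ₂ = atan2(sin Δλ cos φ₁, −cos φ₂ sin φ₁ + sin φ₂ cos φ₁ cos Δλ) = 172.74°
Δθ = θ₂ − θ₁ = +164.7°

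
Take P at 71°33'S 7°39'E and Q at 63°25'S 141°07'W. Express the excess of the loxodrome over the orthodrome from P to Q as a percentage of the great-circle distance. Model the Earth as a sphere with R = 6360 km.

31.4%

Great circle: σ = 0.7565 rad → d_gc = Rσ = 4811.5 km
Rhumb: Δφ = +0.1420, Δλ = -2.5965, Δψ = +0.3747, q = Δφ/Δψ = 0.3789 → d_rh = R√(Δφ²+q²Δλ²) = 6321.0 km
Excess = (6321.0 − 4811.5) / 4811.5 = 1509.5 / 4811.5 = 31.37% ≈ 31.4%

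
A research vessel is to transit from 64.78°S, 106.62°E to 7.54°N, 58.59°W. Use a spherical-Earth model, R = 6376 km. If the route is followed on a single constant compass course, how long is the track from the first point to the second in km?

Rhumb course C = atan2(Δλ, Δψ) with Δψ = ln[tan(π/4+φ₂/2)/tan(π/4+φ₁/2)] = +1.6294, Δλ = -2.8835 → C = 299.47°
d = R·|Δφ| / |cos C| = 6376·1.26222 / 0.49197 = 16359 km

16359 km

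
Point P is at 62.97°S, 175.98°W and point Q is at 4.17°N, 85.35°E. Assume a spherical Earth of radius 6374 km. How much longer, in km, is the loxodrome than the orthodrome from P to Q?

515 km

Great circle: cos σ = sin φ₁ sin φ₂ + cos φ₁ cos φ₂ cos Δλ,  σ = 1.7043 rad → d_gc = 10863.1 km
Rhumb line: Δψ = +1.4985, q = Δφ/Δψ = 0.7820, d_rh = R√(Δφ²+q²Δλ²) = 11378.5 km
Excess = 11378.5 − 10863.1 = 515.4 ≈ 515 km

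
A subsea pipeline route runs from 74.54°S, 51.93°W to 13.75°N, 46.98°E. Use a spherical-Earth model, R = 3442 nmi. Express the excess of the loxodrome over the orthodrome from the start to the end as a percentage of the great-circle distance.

5.6%

Great circle: σ = 1.8433 rad → d_gc = Rσ = 6344.8 nmi
Rhumb: Δφ = +1.5410, Δλ = +1.7263, Δψ = +2.2393, q = Δφ/Δψ = 0.6881 → d_rh = R√(Δφ²+q²Δλ²) = 6697.0 nmi
Excess = (6697.0 − 6344.8) / 6344.8 = 352.2 / 6344.8 = 5.551% ≈ 5.6%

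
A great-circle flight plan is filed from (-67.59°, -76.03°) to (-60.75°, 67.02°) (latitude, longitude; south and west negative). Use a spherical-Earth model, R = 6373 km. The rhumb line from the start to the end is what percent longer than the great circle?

27.6%

Great circle: σ = 0.8530 rad → d_gc = Rσ = 5436.1 km
Rhumb: Δφ = +0.1194, Δλ = +2.4967, Δψ = +0.2756, q = Δφ/Δψ = 0.4332 → d_rh = R√(Δφ²+q²Δλ²) = 6935.1 km
Excess = (6935.1 − 5436.1) / 5436.1 = 1499.0 / 5436.1 = 27.57% ≈ 27.6%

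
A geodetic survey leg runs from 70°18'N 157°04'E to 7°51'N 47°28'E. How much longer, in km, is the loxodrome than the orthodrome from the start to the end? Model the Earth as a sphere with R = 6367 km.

Great circle: cos σ = sin φ₁ sin φ₂ + cos φ₁ cos φ₂ cos Δλ,  σ = 1.5542 rad → d_gc = 9895.8 km
Rhumb line: Δψ = -1.6134, q = Δφ/Δψ = 0.6756, d_rh = R√(Δφ²+q²Δλ²) = 10763.8 km
Excess = 10763.8 − 9895.8 = 868.0 ≈ 868 km

868 km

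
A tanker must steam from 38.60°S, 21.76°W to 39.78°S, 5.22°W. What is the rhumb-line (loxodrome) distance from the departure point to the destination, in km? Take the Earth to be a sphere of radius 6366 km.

1430 km

Δψ = ln[tan(π/4+φ₂/2)/tan(π/4+φ₁/2)] = -0.0266;  Δφ = -0.0206 rad,  Δλ = +0.2887 rad
q = Δφ/Δψ = 0.7750
d = R·√(Δφ² + q²Δλ²) = 6366·0.22468 = 1430 km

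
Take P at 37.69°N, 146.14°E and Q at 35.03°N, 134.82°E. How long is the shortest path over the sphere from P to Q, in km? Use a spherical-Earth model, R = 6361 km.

1053 km

cos σ = sin φ₁ sin φ₂ + cos φ₁ cos φ₂ cos Δλ
      = sin(37.69°)sin(35.03°) + cos(37.69°)cos(35.03°)cos(-11.32°) = 0.9863
σ = 9.489° → d = Rσ = 6361·0.16562 = 1053 km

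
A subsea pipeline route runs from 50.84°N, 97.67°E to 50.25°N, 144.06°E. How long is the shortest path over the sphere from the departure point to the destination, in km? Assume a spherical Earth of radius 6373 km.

3225 km

cos σ = sin φ₁ sin φ₂ + cos φ₁ cos φ₂ cos Δλ
      = sin(50.84°)sin(50.25°) + cos(50.84°)cos(50.25°)cos(46.39°) = 0.8747
σ = 28.994° → d = Rσ = 6373·0.50605 = 3225 km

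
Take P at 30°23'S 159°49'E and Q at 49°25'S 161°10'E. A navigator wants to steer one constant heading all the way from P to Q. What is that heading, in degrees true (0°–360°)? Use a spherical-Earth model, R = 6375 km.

176.9°

Δψ = ln[tan(π/4+φ₂/2)/tan(π/4+φ₁/2)] = -0.4379
Δλ = +0.0236 rad (taken the short way round)
course = atan2(Δλ, Δψ) = 176.92°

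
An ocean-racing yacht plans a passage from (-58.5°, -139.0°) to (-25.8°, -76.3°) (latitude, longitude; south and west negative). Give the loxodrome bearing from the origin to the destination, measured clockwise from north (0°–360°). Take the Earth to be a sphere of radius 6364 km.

Δψ = ln[tan(π/4+φ₂/2)/tan(π/4+φ₁/2)] = +0.7994
Δλ = +1.0943 rad (taken the short way round)
course = atan2(Δλ, Δψ) = 53.85°

53.9°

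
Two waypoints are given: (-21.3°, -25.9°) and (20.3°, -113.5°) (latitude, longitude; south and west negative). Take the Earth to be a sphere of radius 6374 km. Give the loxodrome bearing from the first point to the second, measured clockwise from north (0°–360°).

Δψ = ln[tan(π/4+φ₂/2)/tan(π/4+φ₁/2)] = +0.7426
Δλ = -1.5289 rad (taken the short way round)
course = atan2(Δλ, Δψ) = 295.91°

295.9°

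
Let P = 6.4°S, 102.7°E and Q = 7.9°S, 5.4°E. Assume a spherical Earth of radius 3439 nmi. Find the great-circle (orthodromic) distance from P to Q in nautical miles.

5780 nmi

Haversine: a = sin²(Δφ/2)+cos φ₁ cos φ₂ sin²(Δλ/2) = 0.55488;  σ = 2·atan2(√a,√(1−a))
σ = 96.301° → d = Rσ = 3439·1.68077 = 5780 nmi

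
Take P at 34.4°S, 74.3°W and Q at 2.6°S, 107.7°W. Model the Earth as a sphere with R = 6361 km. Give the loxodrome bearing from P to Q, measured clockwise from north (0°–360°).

315.6°

Meridional parts: M(φ₁)=-0.6401, M(φ₂)=-0.0454 → ΔM = +0.5947;  Δλ = -0.5829 rad
tan C = Δλ / ΔM = -0.9802 → C = 315.57°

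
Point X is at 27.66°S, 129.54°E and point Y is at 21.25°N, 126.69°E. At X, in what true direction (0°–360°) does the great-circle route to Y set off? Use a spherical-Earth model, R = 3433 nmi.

356.5°

N = sin Δλ·cos φ₂ = -0.0463;  D = cos φ₁ sin φ₂ − sin φ₁ cos φ₂ cos Δλ = +0.7531
initial course = atan2(N, D) = 356.48°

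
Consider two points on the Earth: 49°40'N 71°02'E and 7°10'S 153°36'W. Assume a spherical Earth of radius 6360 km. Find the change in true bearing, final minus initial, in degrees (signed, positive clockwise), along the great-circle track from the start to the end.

At departure: θ₁ = atan2(sin Δλ cos φ₂, cos φ₁ sin φ₂ − sin φ₁ cos φ₂ cos Δλ) = 56.72°
At arrival: θ₂ = atan2(sin Δλ cos φ₁, −cos φ₂ sin φ₁ + sin φ₂ cos φ₁ cos Δλ) = 146.95°
Δθ = θ₂ − θ₁ = +90.2°

+90.2°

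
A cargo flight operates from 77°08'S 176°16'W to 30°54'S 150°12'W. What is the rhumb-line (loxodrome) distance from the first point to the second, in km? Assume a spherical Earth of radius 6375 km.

Rhumb course C = atan2(Δλ, Δψ) with Δψ = ln[tan(π/4+φ₂/2)/tan(π/4+φ₁/2)] = +1.6150, Δλ = +0.4549 → C = 15.73°
d = R·|Δφ| / |cos C| = 6375·0.80692 / 0.96254 = 5344 km

5344 km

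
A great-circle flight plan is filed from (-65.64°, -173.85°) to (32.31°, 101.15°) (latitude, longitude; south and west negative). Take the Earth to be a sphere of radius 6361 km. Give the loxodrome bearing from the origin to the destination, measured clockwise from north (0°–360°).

325.1°

Δψ = ln[tan(π/4+φ₂/2)/tan(π/4+φ₁/2)] = +2.1296
Δλ = -1.4835 rad (taken the short way round)
course = atan2(Δλ, Δψ) = 325.14°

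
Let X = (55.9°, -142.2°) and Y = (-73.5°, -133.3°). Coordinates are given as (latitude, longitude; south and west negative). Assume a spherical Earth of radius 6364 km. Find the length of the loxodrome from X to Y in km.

14391 km

Δψ = ln[tan(π/4+φ₂/2)/tan(π/4+φ₁/2)] = -3.1130;  Δφ = -2.2585 rad,  Δλ = +0.1553 rad
q = Δφ/Δψ = 0.7255
d = R·√(Δφ² + q²Δλ²) = 6364·2.26127 = 14391 km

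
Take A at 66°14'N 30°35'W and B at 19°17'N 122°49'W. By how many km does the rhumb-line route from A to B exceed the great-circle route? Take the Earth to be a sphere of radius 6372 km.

Great circle: cos σ = sin φ₁ sin φ₂ + cos φ₁ cos φ₂ cos Δλ,  σ = 1.2793 rad → d_gc = 8151.5 km
Rhumb line: Δψ = -1.2155, q = Δφ/Δψ = 0.6741, d_rh = R√(Δφ²+q²Δλ²) = 8664.9 km
Excess = 8664.9 − 8151.5 = 513.4 ≈ 513 km

513 km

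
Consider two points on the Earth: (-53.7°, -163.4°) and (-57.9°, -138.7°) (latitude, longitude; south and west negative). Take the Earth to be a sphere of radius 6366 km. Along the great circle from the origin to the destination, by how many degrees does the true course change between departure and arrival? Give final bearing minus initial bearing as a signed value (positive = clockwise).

-20.5°

Initial bearing θ₁ = atan2(sin Δλ cos φ₂, cos φ₁ sin φ₂ − sin φ₁ cos φ₂ cos Δλ) = 116.85°
Final bearing θ₂ = (initial bearing from the destination back to the start) + 180° = 96.31°
Δθ = θ₂ − θ₁ = -20.5°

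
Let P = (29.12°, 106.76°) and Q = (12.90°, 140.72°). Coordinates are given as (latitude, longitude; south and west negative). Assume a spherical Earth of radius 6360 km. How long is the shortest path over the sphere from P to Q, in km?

Haversine: a = sin²(Δφ/2)+cos φ₁ cos φ₂ sin²(Δλ/2) = 0.09253;  σ = 2·atan2(√a,√(1−a))
σ = 35.418° → d = Rσ = 6360·0.61816 = 3932 km

3932 km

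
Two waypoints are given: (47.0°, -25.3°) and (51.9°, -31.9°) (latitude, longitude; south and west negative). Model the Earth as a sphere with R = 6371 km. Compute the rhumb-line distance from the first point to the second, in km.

724 km

Rhumb course C = atan2(Δλ, Δψ) with Δψ = ln[tan(π/4+φ₂/2)/tan(π/4+φ₁/2)] = +0.1317, Δλ = -0.1152 → C = 318.83°
d = R·|Δφ| / |cos C| = 6371·0.08552 / 0.75270 = 724 km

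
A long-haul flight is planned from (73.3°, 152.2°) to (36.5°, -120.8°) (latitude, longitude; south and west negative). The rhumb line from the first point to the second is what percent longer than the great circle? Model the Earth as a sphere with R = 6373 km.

7.2%

Great circle: σ = 0.9498 rad → d_gc = Rσ = 6053.2 km
Rhumb: Δφ = -0.6423, Δλ = +1.5184, Δψ = -1.2338, q = Δφ/Δψ = 0.5206 → d_rh = R√(Δφ²+q²Δλ²) = 6491.1 km
Excess = (6491.1 − 6053.2) / 6053.2 = 437.9 / 6053.2 = 7.23% ≈ 7.2%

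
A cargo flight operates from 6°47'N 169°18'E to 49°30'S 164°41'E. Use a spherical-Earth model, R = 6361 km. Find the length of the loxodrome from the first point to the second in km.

Δψ = ln[tan(π/4+φ₂/2)/tan(π/4+φ₁/2)] = -1.1158;  Δφ = -0.9823 rad,  Δλ = -0.0806 rad
q = Δφ/Δψ = 0.8803
d = R·√(Δφ² + q²Δλ²) = 6361·0.98489 = 6265 km

6265 km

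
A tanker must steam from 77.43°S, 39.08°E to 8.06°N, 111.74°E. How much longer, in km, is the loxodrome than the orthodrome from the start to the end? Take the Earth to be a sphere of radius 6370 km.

334 km

Great circle: cos σ = sin φ₁ sin φ₂ + cos φ₁ cos φ₂ cos Δλ,  σ = 1.6435 rad → d_gc = 10469.0 km
Rhumb line: Δψ = +2.3472, q = Δφ/Δψ = 0.6357, d_rh = R√(Δφ²+q²Δλ²) = 10803.1 km
Excess = 10803.1 − 10469.0 = 334.1 ≈ 334 km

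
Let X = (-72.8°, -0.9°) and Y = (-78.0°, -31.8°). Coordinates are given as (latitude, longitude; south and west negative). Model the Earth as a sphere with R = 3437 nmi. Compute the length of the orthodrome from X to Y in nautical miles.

Haversine: a = sin²(Δφ/2)+cos φ₁ cos φ₂ sin²(Δλ/2) = 0.00642;  σ = 2·atan2(√a,√(1−a))
σ = 9.192° → d = Rσ = 3437·0.16043 = 551 nmi

551 nmi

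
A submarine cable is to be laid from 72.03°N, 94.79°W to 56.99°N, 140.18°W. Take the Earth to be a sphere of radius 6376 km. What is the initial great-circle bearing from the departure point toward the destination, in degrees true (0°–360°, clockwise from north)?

N = sin Δλ·cos φ₂ = -0.3878;  D = cos φ₁ sin φ₂ − sin φ₁ cos φ₂ cos Δλ = -0.1052
initial course = atan2(N, D) = 254.82°

254.8°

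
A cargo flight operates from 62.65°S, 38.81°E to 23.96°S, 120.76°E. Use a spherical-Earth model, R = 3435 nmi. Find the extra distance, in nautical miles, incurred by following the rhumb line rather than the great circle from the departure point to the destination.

Great circle: cos σ = sin φ₁ sin φ₂ + cos φ₁ cos φ₂ cos Δλ,  σ = 1.1379 rad → d_gc = 3908.7 nmi
Rhumb line: Δψ = +0.9825, q = Δφ/Δψ = 0.6873, d_rh = R√(Δφ²+q²Δλ²) = 4096.7 nmi
Excess = 4096.7 − 3908.7 = 188.0 ≈ 188 nmi

188 nmi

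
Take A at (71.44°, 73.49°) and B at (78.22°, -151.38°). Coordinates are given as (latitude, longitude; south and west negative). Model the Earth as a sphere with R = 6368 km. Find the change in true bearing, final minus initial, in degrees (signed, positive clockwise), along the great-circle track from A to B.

Initial bearing θ₁ = atan2(sin Δλ cos φ₂, cos φ₁ sin φ₂ − sin φ₁ cos φ₂ cos Δλ) = 17.79°
Final bearing θ₂ = (initial bearing from the destination back to the start) + 180° = 151.55°
Δθ = θ₂ − θ₁ = +133.8°

+133.8°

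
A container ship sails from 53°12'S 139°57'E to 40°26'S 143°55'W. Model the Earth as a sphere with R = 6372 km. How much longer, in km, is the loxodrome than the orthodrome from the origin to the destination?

250 km

Great circle: cos σ = sin φ₁ sin φ₂ + cos φ₁ cos φ₂ cos Δλ,  σ = 0.8910 rad → d_gc = 5677.7 km
Rhumb line: Δψ = +0.3278, q = Δφ/Δψ = 0.6797, d_rh = R√(Δφ²+q²Δλ²) = 5927.4 km
Excess = 5927.4 − 5677.7 = 249.7 ≈ 250 km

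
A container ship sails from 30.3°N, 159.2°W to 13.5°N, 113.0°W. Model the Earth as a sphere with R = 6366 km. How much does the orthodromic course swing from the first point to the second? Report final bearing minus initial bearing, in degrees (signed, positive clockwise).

Initial bearing θ₁ = atan2(sin Δλ cos φ₂, cos φ₁ sin φ₂ − sin φ₁ cos φ₂ cos Δλ) = 101.12°
Final bearing θ₂ = (initial bearing from the destination back to the start) + 180° = 119.40°
Δθ = θ₂ − θ₁ = +18.3°

+18.3°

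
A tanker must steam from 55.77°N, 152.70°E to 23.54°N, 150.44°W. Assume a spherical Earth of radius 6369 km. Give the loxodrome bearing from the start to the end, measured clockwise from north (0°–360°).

Meridional parts: M(φ₁)=+1.1779, M(φ₂)=+0.4229 → ΔM = -0.7550;  Δλ = +0.9924 rad
tan C = Δλ / ΔM = -1.3145 → C = 127.26°

127.3°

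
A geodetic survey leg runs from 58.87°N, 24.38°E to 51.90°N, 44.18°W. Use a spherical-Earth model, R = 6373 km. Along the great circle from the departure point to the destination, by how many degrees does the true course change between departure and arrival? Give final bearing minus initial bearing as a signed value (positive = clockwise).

Initial bearing θ₁ = atan2(sin Δλ cos φ₂, cos φ₁ sin φ₂ − sin φ₁ cos φ₂ cos Δλ) = 290.42°
Final bearing θ₂ = (initial bearing from the destination back to the start) + 180° = 231.74°
Δθ = θ₂ − θ₁ = -58.7°

-58.7°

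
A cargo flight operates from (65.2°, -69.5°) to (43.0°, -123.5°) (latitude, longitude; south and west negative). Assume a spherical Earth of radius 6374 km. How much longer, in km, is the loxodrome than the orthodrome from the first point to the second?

105 km

Great circle: cos σ = sin φ₁ sin φ₂ + cos φ₁ cos φ₂ cos Δλ,  σ = 0.6445 rad → d_gc = 4107.9 km
Rhumb line: Δψ = -0.6819, q = Δφ/Δψ = 0.5682, d_rh = R√(Δφ²+q²Δλ²) = 4213.2 km
Excess = 4213.2 − 4107.9 = 105.3 ≈ 105 km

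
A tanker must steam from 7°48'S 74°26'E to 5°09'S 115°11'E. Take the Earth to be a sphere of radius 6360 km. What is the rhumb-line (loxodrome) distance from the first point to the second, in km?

4504 km

Rhumb course C = atan2(Δλ, Δψ) with Δψ = ln[tan(π/4+φ₂/2)/tan(π/4+φ₁/2)] = +0.0466, Δλ = +0.7112 → C = 86.26°
d = R·|Δφ| / |cos C| = 6360·0.04625 / 0.06531 = 4504 km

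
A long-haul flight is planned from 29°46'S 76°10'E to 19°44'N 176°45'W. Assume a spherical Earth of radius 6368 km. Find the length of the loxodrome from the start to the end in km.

12726 km

Δψ = ln[tan(π/4+φ₂/2)/tan(π/4+φ₁/2)] = +0.8960;  Δφ = +0.8639 rad,  Δλ = +1.8690 rad
q = Δφ/Δψ = 0.9642
d = R·√(Δφ² + q²Δλ²) = 6368·1.99840 = 12726 km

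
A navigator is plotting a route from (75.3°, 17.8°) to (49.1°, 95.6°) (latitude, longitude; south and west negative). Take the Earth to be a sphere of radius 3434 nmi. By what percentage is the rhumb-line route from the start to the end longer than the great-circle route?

Great circle: σ = 0.6979 rad → d_gc = Rσ = 2396.4 nmi
Rhumb: Δφ = -0.4573, Δλ = +1.3579, Δψ = -1.0615, q = Δφ/Δψ = 0.4308 → d_rh = R√(Δφ²+q²Δλ²) = 2549.6 nmi
Excess = (2549.6 − 2396.4) / 2396.4 = 153.2 / 2396.4 = 6.39% ≈ 6.4%

6.4%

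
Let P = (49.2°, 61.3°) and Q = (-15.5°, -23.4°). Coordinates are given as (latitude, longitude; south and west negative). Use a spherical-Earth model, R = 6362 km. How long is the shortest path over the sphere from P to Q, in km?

Haversine: a = sin²(Δφ/2)+cos φ₁ cos φ₂ sin²(Δλ/2) = 0.57207;  σ = 2·atan2(√a,√(1−a))
σ = 98.287° → d = Rσ = 6362·1.71544 = 10914 km

10914 km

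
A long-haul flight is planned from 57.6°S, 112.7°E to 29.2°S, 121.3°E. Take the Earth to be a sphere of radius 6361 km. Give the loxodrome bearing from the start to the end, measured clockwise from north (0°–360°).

12.1°

Δψ = ln[tan(π/4+φ₂/2)/tan(π/4+φ₁/2)] = +0.7028
Δλ = +0.1501 rad (taken the short way round)
course = atan2(Δλ, Δψ) = 12.06°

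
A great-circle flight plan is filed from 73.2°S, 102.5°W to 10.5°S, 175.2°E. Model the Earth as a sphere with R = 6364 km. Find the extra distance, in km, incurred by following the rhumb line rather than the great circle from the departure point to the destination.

Great circle: cos σ = sin φ₁ sin φ₂ + cos φ₁ cos φ₂ cos Δλ,  σ = 1.3566 rad → d_gc = 8633.58 km
Rhumb line: Δψ = +1.7285, q = Δφ/Δψ = 0.6331, d_rh = R√(Δφ²+q²Δλ²) = 9055.10 km
Excess = 9055.10 − 8633.58 = 421.52 ≈ 422 km

422 km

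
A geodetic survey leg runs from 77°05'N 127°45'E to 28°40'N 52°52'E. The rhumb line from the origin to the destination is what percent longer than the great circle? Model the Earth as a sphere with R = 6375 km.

5.0%

Great circle: σ = 1.0254 rad → d_gc = Rσ = 6537.2 km
Rhumb: Δφ = -0.8450, Δλ = -1.3070, Δψ = -1.6560, q = Δφ/Δψ = 0.5103 → d_rh = R√(Δφ²+q²Δλ²) = 6862.7 km
Excess = (6862.7 − 6537.2) / 6537.2 = 325.5 / 6537.2 = 4.98% ≈ 5.0%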